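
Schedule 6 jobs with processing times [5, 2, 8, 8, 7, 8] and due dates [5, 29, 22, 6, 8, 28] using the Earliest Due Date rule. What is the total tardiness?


Sort by due date (EDD order): [(5, 5), (8, 6), (7, 8), (8, 22), (8, 28), (2, 29)]
Compute completion times and tardiness:
  Job 1: p=5, d=5, C=5, tardiness=max(0,5-5)=0
  Job 2: p=8, d=6, C=13, tardiness=max(0,13-6)=7
  Job 3: p=7, d=8, C=20, tardiness=max(0,20-8)=12
  Job 4: p=8, d=22, C=28, tardiness=max(0,28-22)=6
  Job 5: p=8, d=28, C=36, tardiness=max(0,36-28)=8
  Job 6: p=2, d=29, C=38, tardiness=max(0,38-29)=9
Total tardiness = 42

42


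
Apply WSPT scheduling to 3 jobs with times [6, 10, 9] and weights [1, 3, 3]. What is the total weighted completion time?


Compute p/w ratios and sort ascending (WSPT): [(9, 3), (10, 3), (6, 1)]
Compute weighted completion times:
  Job (p=9,w=3): C=9, w*C=3*9=27
  Job (p=10,w=3): C=19, w*C=3*19=57
  Job (p=6,w=1): C=25, w*C=1*25=25
Total weighted completion time = 109

109


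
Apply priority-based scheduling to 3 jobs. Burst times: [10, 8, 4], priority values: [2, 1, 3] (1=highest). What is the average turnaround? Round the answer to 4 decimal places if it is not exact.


Sort by priority (ascending = highest first):
Order: [(1, 8), (2, 10), (3, 4)]
Completion times:
  Priority 1, burst=8, C=8
  Priority 2, burst=10, C=18
  Priority 3, burst=4, C=22
Average turnaround = 48/3 = 16.0

16.0


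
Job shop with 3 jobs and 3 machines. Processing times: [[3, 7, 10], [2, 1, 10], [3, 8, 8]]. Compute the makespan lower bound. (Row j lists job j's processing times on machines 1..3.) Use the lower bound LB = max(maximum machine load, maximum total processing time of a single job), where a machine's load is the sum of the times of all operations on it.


Machine loads:
  Machine 1: 3 + 2 + 3 = 8
  Machine 2: 7 + 1 + 8 = 16
  Machine 3: 10 + 10 + 8 = 28
Max machine load = 28
Job totals:
  Job 1: 20
  Job 2: 13
  Job 3: 19
Max job total = 20
Lower bound = max(28, 20) = 28

28


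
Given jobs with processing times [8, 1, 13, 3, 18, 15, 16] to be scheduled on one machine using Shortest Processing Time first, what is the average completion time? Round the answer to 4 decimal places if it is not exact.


Sort jobs by processing time (SPT order): [1, 3, 8, 13, 15, 16, 18]
Compute completion times sequentially:
  Job 1: processing = 1, completes at 1
  Job 2: processing = 3, completes at 4
  Job 3: processing = 8, completes at 12
  Job 4: processing = 13, completes at 25
  Job 5: processing = 15, completes at 40
  Job 6: processing = 16, completes at 56
  Job 7: processing = 18, completes at 74
Sum of completion times = 212
Average completion time = 212/7 = 30.2857

30.2857


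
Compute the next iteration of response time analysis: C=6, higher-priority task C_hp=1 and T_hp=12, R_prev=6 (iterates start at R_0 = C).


R_next = C + ceil(R_prev / T_hp) * C_hp
ceil(6 / 12) = ceil(0.5) = 1
Interference = 1 * 1 = 1
R_next = 6 + 1 = 7

7


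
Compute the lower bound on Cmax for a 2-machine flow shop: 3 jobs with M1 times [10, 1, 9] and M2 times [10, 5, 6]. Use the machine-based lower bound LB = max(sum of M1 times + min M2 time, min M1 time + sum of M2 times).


LB1 = sum(M1 times) + min(M2 times) = 20 + 5 = 25
LB2 = min(M1 times) + sum(M2 times) = 1 + 21 = 22
Lower bound = max(LB1, LB2) = max(25, 22) = 25

25


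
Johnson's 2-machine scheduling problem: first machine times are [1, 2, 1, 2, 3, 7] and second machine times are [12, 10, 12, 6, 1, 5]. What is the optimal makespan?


Apply Johnson's rule:
  Group 1 (a <= b): [(1, 1, 12), (3, 1, 12), (2, 2, 10), (4, 2, 6)]
  Group 2 (a > b): [(6, 7, 5), (5, 3, 1)]
Optimal job order: [1, 3, 2, 4, 6, 5]
Schedule:
  Job 1: M1 done at 1, M2 done at 13
  Job 3: M1 done at 2, M2 done at 25
  Job 2: M1 done at 4, M2 done at 35
  Job 4: M1 done at 6, M2 done at 41
  Job 6: M1 done at 13, M2 done at 46
  Job 5: M1 done at 16, M2 done at 47
Makespan = 47

47


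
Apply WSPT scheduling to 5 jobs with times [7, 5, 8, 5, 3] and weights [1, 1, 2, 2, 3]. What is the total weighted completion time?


Compute p/w ratios and sort ascending (WSPT): [(3, 3), (5, 2), (8, 2), (5, 1), (7, 1)]
Compute weighted completion times:
  Job (p=3,w=3): C=3, w*C=3*3=9
  Job (p=5,w=2): C=8, w*C=2*8=16
  Job (p=8,w=2): C=16, w*C=2*16=32
  Job (p=5,w=1): C=21, w*C=1*21=21
  Job (p=7,w=1): C=28, w*C=1*28=28
Total weighted completion time = 106

106


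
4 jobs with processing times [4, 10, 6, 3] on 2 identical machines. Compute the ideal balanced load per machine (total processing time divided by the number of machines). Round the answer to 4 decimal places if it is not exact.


Total processing time = 4 + 10 + 6 + 3 = 23
Number of machines = 2
Ideal balanced load = 23 / 2 = 11.5

11.5


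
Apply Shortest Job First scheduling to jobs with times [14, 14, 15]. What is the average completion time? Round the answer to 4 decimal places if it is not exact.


SJF order (ascending): [14, 14, 15]
Completion times:
  Job 1: burst=14, C=14
  Job 2: burst=14, C=28
  Job 3: burst=15, C=43
Average completion = 85/3 = 28.3333

28.3333


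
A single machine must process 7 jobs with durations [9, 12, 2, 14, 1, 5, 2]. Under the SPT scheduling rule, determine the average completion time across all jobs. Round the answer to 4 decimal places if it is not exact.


Sort jobs by processing time (SPT order): [1, 2, 2, 5, 9, 12, 14]
Compute completion times sequentially:
  Job 1: processing = 1, completes at 1
  Job 2: processing = 2, completes at 3
  Job 3: processing = 2, completes at 5
  Job 4: processing = 5, completes at 10
  Job 5: processing = 9, completes at 19
  Job 6: processing = 12, completes at 31
  Job 7: processing = 14, completes at 45
Sum of completion times = 114
Average completion time = 114/7 = 16.2857

16.2857


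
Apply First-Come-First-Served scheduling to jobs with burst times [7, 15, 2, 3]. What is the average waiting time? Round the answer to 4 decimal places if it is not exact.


FCFS order (as given): [7, 15, 2, 3]
Waiting times:
  Job 1: wait = 0
  Job 2: wait = 7
  Job 3: wait = 22
  Job 4: wait = 24
Sum of waiting times = 53
Average waiting time = 53/4 = 13.25

13.25


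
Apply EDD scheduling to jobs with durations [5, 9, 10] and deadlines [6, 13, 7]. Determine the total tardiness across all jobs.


Sort by due date (EDD order): [(5, 6), (10, 7), (9, 13)]
Compute completion times and tardiness:
  Job 1: p=5, d=6, C=5, tardiness=max(0,5-6)=0
  Job 2: p=10, d=7, C=15, tardiness=max(0,15-7)=8
  Job 3: p=9, d=13, C=24, tardiness=max(0,24-13)=11
Total tardiness = 19

19


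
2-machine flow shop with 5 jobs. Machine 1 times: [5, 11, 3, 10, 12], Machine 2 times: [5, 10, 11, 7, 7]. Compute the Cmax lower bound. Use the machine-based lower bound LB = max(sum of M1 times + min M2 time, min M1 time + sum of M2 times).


LB1 = sum(M1 times) + min(M2 times) = 41 + 5 = 46
LB2 = min(M1 times) + sum(M2 times) = 3 + 40 = 43
Lower bound = max(LB1, LB2) = max(46, 43) = 46

46


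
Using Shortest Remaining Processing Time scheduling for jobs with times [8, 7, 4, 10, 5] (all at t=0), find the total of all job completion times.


Since all jobs arrive at t=0, SRPT equals SPT ordering.
SPT order: [4, 5, 7, 8, 10]
Completion times:
  Job 1: p=4, C=4
  Job 2: p=5, C=9
  Job 3: p=7, C=16
  Job 4: p=8, C=24
  Job 5: p=10, C=34
Total completion time = 4 + 9 + 16 + 24 + 34 = 87

87


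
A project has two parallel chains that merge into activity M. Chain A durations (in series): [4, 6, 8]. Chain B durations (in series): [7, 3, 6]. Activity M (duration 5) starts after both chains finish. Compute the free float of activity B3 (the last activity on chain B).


ES(B3) = sum of predecessors on chain B = 10
EF(B3) = ES + duration = 10 + 6 = 16
Successor of B3 is M. ES(M) = max(sum(A), sum(B)) = max(18, 16) = 18
Free float = ES(successor) - EF(current) = 18 - 16 = 2

2


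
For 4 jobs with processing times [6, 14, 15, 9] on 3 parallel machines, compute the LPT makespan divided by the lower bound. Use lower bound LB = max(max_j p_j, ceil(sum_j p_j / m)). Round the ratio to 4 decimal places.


LPT order: [15, 14, 9, 6]
Machine loads after assignment: [15, 14, 15]
LPT makespan = 15
Lower bound = max(max_job, ceil(total/3)) = max(15, 15) = 15
Ratio = 15 / 15 = 1.0

1.0


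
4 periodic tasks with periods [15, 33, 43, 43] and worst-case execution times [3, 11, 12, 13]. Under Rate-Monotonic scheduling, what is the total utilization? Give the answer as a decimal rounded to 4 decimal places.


Compute individual utilizations (exact fractions):
  Task 1: C/T = 3/15 = 1/5 (approx. 0.2)
  Task 2: C/T = 11/33 = 1/3 (approx. 0.3333)
  Task 3: C/T = 12/43 (approx. 0.2791)
  Task 4: C/T = 13/43 (approx. 0.3023)
Total utilization U = 1/5 + 1/3 + 12/43 + 13/43 = 719/645
Rounded to 4 decimal places: U = 1.1147
RM (Liu & Layland) bound for 4 tasks = 0.756828; compare with U = 719/645 (approx. 1.114729)
U > 1, so the task set is not schedulable (processor overloaded).

1.1147


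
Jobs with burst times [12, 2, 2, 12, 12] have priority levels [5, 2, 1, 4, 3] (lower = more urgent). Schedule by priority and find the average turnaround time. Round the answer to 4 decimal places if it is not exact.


Sort by priority (ascending = highest first):
Order: [(1, 2), (2, 2), (3, 12), (4, 12), (5, 12)]
Completion times:
  Priority 1, burst=2, C=2
  Priority 2, burst=2, C=4
  Priority 3, burst=12, C=16
  Priority 4, burst=12, C=28
  Priority 5, burst=12, C=40
Average turnaround = 90/5 = 18.0

18.0


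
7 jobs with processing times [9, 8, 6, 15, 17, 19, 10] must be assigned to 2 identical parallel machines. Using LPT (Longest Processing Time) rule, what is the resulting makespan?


Sort jobs in decreasing order (LPT): [19, 17, 15, 10, 9, 8, 6]
Assign each job to the least loaded machine:
  Machine 1: jobs [19, 10, 9, 6], load = 44
  Machine 2: jobs [17, 15, 8], load = 40
Makespan = max load = 44

44


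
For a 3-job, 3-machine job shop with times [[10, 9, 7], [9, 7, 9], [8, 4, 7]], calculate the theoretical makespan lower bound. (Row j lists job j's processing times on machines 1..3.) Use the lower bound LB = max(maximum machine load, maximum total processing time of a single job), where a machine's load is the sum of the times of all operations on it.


Machine loads:
  Machine 1: 10 + 9 + 8 = 27
  Machine 2: 9 + 7 + 4 = 20
  Machine 3: 7 + 9 + 7 = 23
Max machine load = 27
Job totals:
  Job 1: 26
  Job 2: 25
  Job 3: 19
Max job total = 26
Lower bound = max(27, 26) = 27

27


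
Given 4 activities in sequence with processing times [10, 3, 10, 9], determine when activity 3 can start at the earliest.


Activity 3 starts after activities 1 through 2 complete.
Predecessor durations: [10, 3]
ES = 10 + 3 = 13

13


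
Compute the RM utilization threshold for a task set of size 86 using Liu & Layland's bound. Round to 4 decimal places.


Compute 2^(1/86) = 1.0080924190
Subtract 1: 1.0080924190 - 1 = 0.0080924190
Multiply by n: 86 * 0.0080924190 = 0.6959480340
Round to 4 dp: 0.6959

0.6959


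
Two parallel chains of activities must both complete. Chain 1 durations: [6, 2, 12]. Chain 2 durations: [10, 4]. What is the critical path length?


Path A total = 6 + 2 + 12 = 20
Path B total = 10 + 4 = 14
Critical path = longest path = max(20, 14) = 20

20


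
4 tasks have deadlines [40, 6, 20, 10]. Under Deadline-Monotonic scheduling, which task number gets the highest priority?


Sort tasks by relative deadline (ascending):
  Task 2: deadline = 6
  Task 4: deadline = 10
  Task 3: deadline = 20
  Task 1: deadline = 40
Priority order (highest first): [2, 4, 3, 1]
Highest priority task = 2

2


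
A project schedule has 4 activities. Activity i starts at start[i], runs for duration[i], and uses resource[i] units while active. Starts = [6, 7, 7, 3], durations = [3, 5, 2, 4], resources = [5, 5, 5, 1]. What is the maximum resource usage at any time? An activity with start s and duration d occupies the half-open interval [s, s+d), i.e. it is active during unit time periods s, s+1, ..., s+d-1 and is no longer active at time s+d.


Each activity i is active on [start_i, start_i + duration_i).
Compute total resource usage per time slot:
  t=0: active resources = [], total = 0
  t=1: active resources = [], total = 0
  t=2: active resources = [], total = 0
  t=3: active resources = [1], total = 1
  t=4: active resources = [1], total = 1
  t=5: active resources = [1], total = 1
  t=6: active resources = [5, 1], total = 6
  t=7: active resources = [5, 5, 5], total = 15
  t=8: active resources = [5, 5, 5], total = 15
  t=9: active resources = [5], total = 5
  t=10: active resources = [5], total = 5
  t=11: active resources = [5], total = 5
Peak resource demand = 15

15


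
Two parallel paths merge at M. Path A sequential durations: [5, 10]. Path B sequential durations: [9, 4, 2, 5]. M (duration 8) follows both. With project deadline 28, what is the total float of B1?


Forward pass: ES(B1) = sum of predecessors on chain B = 0
EF = ES + duration = 0 + 9 = 9
Backward pass: LF(M) = deadline = 28; LS(M) = 28 - 8 = 20
LF(B1) = LS(M) - sum(successors on chain B) = 20 - 11 = 9
LS = LF - duration = 9 - 9 = 0
Total float = LS - ES = 0 - 0 = 0

0


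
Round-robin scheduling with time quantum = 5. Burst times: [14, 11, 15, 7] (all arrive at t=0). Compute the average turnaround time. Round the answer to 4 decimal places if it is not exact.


Time quantum = 5
Execution trace:
  J1 runs 5 units, time = 5
  J2 runs 5 units, time = 10
  J3 runs 5 units, time = 15
  J4 runs 5 units, time = 20
  J1 runs 5 units, time = 25
  J2 runs 5 units, time = 30
  J3 runs 5 units, time = 35
  J4 runs 2 units, time = 37
  J1 runs 4 units, time = 41
  J2 runs 1 units, time = 42
  J3 runs 5 units, time = 47
Finish times: [41, 42, 47, 37]
Average turnaround = 167/4 = 41.75

41.75


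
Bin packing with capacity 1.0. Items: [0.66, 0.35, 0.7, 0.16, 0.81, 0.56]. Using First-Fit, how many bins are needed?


Place items sequentially using First-Fit:
  Item 0.66 -> new Bin 1
  Item 0.35 -> new Bin 2
  Item 0.7 -> new Bin 3
  Item 0.16 -> Bin 1 (now 0.82)
  Item 0.81 -> new Bin 4
  Item 0.56 -> Bin 2 (now 0.91)
Total bins used = 4

4


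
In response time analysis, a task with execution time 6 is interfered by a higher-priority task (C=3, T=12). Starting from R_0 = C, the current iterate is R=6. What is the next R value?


R_next = C + ceil(R_prev / T_hp) * C_hp
ceil(6 / 12) = ceil(0.5) = 1
Interference = 1 * 3 = 3
R_next = 6 + 3 = 9

9


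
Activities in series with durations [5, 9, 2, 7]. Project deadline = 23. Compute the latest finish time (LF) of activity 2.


LF(activity 2) = deadline - sum of successor durations
Successors: activities 3 through 4 with durations [2, 7]
Sum of successor durations = 9
LF = 23 - 9 = 14

14


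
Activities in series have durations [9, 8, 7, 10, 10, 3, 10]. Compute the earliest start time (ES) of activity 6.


Activity 6 starts after activities 1 through 5 complete.
Predecessor durations: [9, 8, 7, 10, 10]
ES = 9 + 8 + 7 + 10 + 10 = 44

44


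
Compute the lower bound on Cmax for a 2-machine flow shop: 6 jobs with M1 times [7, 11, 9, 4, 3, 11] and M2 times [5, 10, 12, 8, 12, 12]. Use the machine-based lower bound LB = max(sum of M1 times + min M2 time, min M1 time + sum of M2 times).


LB1 = sum(M1 times) + min(M2 times) = 45 + 5 = 50
LB2 = min(M1 times) + sum(M2 times) = 3 + 59 = 62
Lower bound = max(LB1, LB2) = max(50, 62) = 62

62


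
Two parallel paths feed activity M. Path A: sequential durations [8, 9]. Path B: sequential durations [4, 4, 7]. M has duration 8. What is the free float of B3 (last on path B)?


ES(B3) = sum of predecessors on chain B = 8
EF(B3) = ES + duration = 8 + 7 = 15
Successor of B3 is M. ES(M) = max(sum(A), sum(B)) = max(17, 15) = 17
Free float = ES(successor) - EF(current) = 17 - 15 = 2

2


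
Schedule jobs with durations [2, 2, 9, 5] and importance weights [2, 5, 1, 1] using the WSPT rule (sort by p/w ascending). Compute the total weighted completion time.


Compute p/w ratios and sort ascending (WSPT): [(2, 5), (2, 2), (5, 1), (9, 1)]
Compute weighted completion times:
  Job (p=2,w=5): C=2, w*C=5*2=10
  Job (p=2,w=2): C=4, w*C=2*4=8
  Job (p=5,w=1): C=9, w*C=1*9=9
  Job (p=9,w=1): C=18, w*C=1*18=18
Total weighted completion time = 45

45


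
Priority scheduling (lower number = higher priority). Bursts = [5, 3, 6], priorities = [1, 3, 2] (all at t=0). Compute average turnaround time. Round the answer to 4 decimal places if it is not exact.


Sort by priority (ascending = highest first):
Order: [(1, 5), (2, 6), (3, 3)]
Completion times:
  Priority 1, burst=5, C=5
  Priority 2, burst=6, C=11
  Priority 3, burst=3, C=14
Average turnaround = 30/3 = 10.0

10.0


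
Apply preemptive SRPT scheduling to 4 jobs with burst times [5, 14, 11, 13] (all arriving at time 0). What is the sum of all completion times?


Since all jobs arrive at t=0, SRPT equals SPT ordering.
SPT order: [5, 11, 13, 14]
Completion times:
  Job 1: p=5, C=5
  Job 2: p=11, C=16
  Job 3: p=13, C=29
  Job 4: p=14, C=43
Total completion time = 5 + 16 + 29 + 43 = 93

93


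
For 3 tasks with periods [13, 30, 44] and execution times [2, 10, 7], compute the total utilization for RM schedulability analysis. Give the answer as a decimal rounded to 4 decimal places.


Compute individual utilizations (exact fractions):
  Task 1: C/T = 2/13 (approx. 0.1538)
  Task 2: C/T = 10/30 = 1/3 (approx. 0.3333)
  Task 3: C/T = 7/44 (approx. 0.1591)
Total utilization U = 2/13 + 1/3 + 7/44 = 1109/1716
Rounded to 4 decimal places: U = 0.6463
RM (Liu & Layland) bound for 3 tasks = 0.779763; compare with U = 1109/1716 (approx. 0.646270)
U <= bound, so schedulable by RM sufficient condition.

0.6463


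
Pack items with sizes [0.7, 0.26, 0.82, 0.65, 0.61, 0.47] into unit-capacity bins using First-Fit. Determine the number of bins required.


Place items sequentially using First-Fit:
  Item 0.7 -> new Bin 1
  Item 0.26 -> Bin 1 (now 0.96)
  Item 0.82 -> new Bin 2
  Item 0.65 -> new Bin 3
  Item 0.61 -> new Bin 4
  Item 0.47 -> new Bin 5
Total bins used = 5

5


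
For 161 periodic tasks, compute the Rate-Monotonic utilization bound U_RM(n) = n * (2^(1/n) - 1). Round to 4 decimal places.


Compute 2^(1/161) = 1.0043145429
Subtract 1: 1.0043145429 - 1 = 0.0043145429
Multiply by n: 161 * 0.0043145429 = 0.6946414069
Round to 4 dp: 0.6946

0.6946


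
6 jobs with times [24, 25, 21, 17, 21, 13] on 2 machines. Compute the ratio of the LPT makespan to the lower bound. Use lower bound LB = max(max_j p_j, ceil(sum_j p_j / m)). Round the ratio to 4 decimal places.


LPT order: [25, 24, 21, 21, 17, 13]
Machine loads after assignment: [59, 62]
LPT makespan = 62
Lower bound = max(max_job, ceil(total/2)) = max(25, 61) = 61
Ratio = 62 / 61 = 1.0164

1.0164


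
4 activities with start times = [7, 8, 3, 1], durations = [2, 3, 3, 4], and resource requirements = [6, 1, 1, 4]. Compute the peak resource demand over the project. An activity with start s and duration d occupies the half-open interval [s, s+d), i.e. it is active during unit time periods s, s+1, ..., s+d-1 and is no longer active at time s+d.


Each activity i is active on [start_i, start_i + duration_i).
Compute total resource usage per time slot:
  t=0: active resources = [], total = 0
  t=1: active resources = [4], total = 4
  t=2: active resources = [4], total = 4
  t=3: active resources = [1, 4], total = 5
  t=4: active resources = [1, 4], total = 5
  t=5: active resources = [1], total = 1
  t=6: active resources = [], total = 0
  t=7: active resources = [6], total = 6
  t=8: active resources = [6, 1], total = 7
  t=9: active resources = [1], total = 1
  t=10: active resources = [1], total = 1
Peak resource demand = 7

7


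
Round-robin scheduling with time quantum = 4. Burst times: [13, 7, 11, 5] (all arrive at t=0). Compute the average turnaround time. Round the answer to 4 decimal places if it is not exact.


Time quantum = 4
Execution trace:
  J1 runs 4 units, time = 4
  J2 runs 4 units, time = 8
  J3 runs 4 units, time = 12
  J4 runs 4 units, time = 16
  J1 runs 4 units, time = 20
  J2 runs 3 units, time = 23
  J3 runs 4 units, time = 27
  J4 runs 1 units, time = 28
  J1 runs 4 units, time = 32
  J3 runs 3 units, time = 35
  J1 runs 1 units, time = 36
Finish times: [36, 23, 35, 28]
Average turnaround = 122/4 = 30.5

30.5


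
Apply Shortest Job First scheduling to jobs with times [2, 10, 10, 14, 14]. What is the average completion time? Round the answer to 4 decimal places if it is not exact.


SJF order (ascending): [2, 10, 10, 14, 14]
Completion times:
  Job 1: burst=2, C=2
  Job 2: burst=10, C=12
  Job 3: burst=10, C=22
  Job 4: burst=14, C=36
  Job 5: burst=14, C=50
Average completion = 122/5 = 24.4

24.4


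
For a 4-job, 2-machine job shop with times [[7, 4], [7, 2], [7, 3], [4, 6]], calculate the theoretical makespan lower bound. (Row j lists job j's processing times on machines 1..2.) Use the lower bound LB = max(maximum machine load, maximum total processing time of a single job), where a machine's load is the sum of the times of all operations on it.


Machine loads:
  Machine 1: 7 + 7 + 7 + 4 = 25
  Machine 2: 4 + 2 + 3 + 6 = 15
Max machine load = 25
Job totals:
  Job 1: 11
  Job 2: 9
  Job 3: 10
  Job 4: 10
Max job total = 11
Lower bound = max(25, 11) = 25

25


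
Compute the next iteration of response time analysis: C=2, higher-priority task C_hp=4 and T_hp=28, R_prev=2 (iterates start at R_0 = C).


R_next = C + ceil(R_prev / T_hp) * C_hp
ceil(2 / 28) = ceil(0.0714) = 1
Interference = 1 * 4 = 4
R_next = 2 + 4 = 6

6


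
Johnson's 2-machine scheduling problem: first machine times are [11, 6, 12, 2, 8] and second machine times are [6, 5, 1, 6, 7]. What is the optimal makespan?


Apply Johnson's rule:
  Group 1 (a <= b): [(4, 2, 6)]
  Group 2 (a > b): [(5, 8, 7), (1, 11, 6), (2, 6, 5), (3, 12, 1)]
Optimal job order: [4, 5, 1, 2, 3]
Schedule:
  Job 4: M1 done at 2, M2 done at 8
  Job 5: M1 done at 10, M2 done at 17
  Job 1: M1 done at 21, M2 done at 27
  Job 2: M1 done at 27, M2 done at 32
  Job 3: M1 done at 39, M2 done at 40
Makespan = 40

40


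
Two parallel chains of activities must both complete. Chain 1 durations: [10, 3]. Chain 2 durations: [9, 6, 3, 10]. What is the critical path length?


Path A total = 10 + 3 = 13
Path B total = 9 + 6 + 3 + 10 = 28
Critical path = longest path = max(13, 28) = 28

28


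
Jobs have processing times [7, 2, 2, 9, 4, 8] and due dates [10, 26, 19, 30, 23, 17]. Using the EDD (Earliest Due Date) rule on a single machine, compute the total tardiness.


Sort by due date (EDD order): [(7, 10), (8, 17), (2, 19), (4, 23), (2, 26), (9, 30)]
Compute completion times and tardiness:
  Job 1: p=7, d=10, C=7, tardiness=max(0,7-10)=0
  Job 2: p=8, d=17, C=15, tardiness=max(0,15-17)=0
  Job 3: p=2, d=19, C=17, tardiness=max(0,17-19)=0
  Job 4: p=4, d=23, C=21, tardiness=max(0,21-23)=0
  Job 5: p=2, d=26, C=23, tardiness=max(0,23-26)=0
  Job 6: p=9, d=30, C=32, tardiness=max(0,32-30)=2
Total tardiness = 2

2


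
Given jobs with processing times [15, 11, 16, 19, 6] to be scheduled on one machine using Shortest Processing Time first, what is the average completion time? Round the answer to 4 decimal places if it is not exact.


Sort jobs by processing time (SPT order): [6, 11, 15, 16, 19]
Compute completion times sequentially:
  Job 1: processing = 6, completes at 6
  Job 2: processing = 11, completes at 17
  Job 3: processing = 15, completes at 32
  Job 4: processing = 16, completes at 48
  Job 5: processing = 19, completes at 67
Sum of completion times = 170
Average completion time = 170/5 = 34.0

34.0


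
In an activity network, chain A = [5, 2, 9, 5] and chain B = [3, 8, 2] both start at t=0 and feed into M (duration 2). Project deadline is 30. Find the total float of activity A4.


Forward pass: ES(A4) = sum of predecessors on chain A = 16
EF = ES + duration = 16 + 5 = 21
Backward pass: LF(M) = deadline = 30; LS(M) = 30 - 2 = 28
LF(A4) = LS(M) - sum(successors on chain A) = 28 - 0 = 28
LS = LF - duration = 28 - 5 = 23
Total float = LS - ES = 23 - 16 = 7

7


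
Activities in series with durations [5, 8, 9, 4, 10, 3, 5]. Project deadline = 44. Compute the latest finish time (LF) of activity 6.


LF(activity 6) = deadline - sum of successor durations
Successors: activities 7 through 7 with durations [5]
Sum of successor durations = 5
LF = 44 - 5 = 39

39


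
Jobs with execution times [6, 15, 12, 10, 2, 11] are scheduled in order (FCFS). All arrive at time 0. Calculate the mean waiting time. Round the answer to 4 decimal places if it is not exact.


FCFS order (as given): [6, 15, 12, 10, 2, 11]
Waiting times:
  Job 1: wait = 0
  Job 2: wait = 6
  Job 3: wait = 21
  Job 4: wait = 33
  Job 5: wait = 43
  Job 6: wait = 45
Sum of waiting times = 148
Average waiting time = 148/6 = 24.6667

24.6667


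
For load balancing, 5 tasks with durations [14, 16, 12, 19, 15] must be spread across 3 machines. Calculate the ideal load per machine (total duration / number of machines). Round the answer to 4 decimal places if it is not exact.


Total processing time = 14 + 16 + 12 + 19 + 15 = 76
Number of machines = 3
Ideal balanced load = 76 / 3 = 25.3333

25.3333


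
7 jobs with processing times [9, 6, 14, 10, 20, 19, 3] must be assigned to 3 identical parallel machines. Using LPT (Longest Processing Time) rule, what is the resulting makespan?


Sort jobs in decreasing order (LPT): [20, 19, 14, 10, 9, 6, 3]
Assign each job to the least loaded machine:
  Machine 1: jobs [20, 6], load = 26
  Machine 2: jobs [19, 9], load = 28
  Machine 3: jobs [14, 10, 3], load = 27
Makespan = max load = 28

28


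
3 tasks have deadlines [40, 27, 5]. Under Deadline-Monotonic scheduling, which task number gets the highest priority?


Sort tasks by relative deadline (ascending):
  Task 3: deadline = 5
  Task 2: deadline = 27
  Task 1: deadline = 40
Priority order (highest first): [3, 2, 1]
Highest priority task = 3

3


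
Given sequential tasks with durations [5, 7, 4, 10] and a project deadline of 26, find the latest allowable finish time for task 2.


LF(activity 2) = deadline - sum of successor durations
Successors: activities 3 through 4 with durations [4, 10]
Sum of successor durations = 14
LF = 26 - 14 = 12

12


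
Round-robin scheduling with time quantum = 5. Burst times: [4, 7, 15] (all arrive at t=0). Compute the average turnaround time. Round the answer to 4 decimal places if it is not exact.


Time quantum = 5
Execution trace:
  J1 runs 4 units, time = 4
  J2 runs 5 units, time = 9
  J3 runs 5 units, time = 14
  J2 runs 2 units, time = 16
  J3 runs 5 units, time = 21
  J3 runs 5 units, time = 26
Finish times: [4, 16, 26]
Average turnaround = 46/3 = 15.3333

15.3333


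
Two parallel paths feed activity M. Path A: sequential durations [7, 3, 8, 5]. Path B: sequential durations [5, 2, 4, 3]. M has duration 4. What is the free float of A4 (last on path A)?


ES(A4) = sum of predecessors on chain A = 18
EF(A4) = ES + duration = 18 + 5 = 23
Successor of A4 is M. ES(M) = max(sum(A), sum(B)) = max(23, 14) = 23
Free float = ES(successor) - EF(current) = 23 - 23 = 0

0


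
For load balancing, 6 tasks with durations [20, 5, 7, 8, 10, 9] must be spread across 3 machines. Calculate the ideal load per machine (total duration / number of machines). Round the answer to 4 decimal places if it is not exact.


Total processing time = 20 + 5 + 7 + 8 + 10 + 9 = 59
Number of machines = 3
Ideal balanced load = 59 / 3 = 19.6667

19.6667


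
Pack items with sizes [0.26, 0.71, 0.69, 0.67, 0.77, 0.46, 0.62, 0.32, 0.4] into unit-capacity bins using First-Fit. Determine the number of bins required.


Place items sequentially using First-Fit:
  Item 0.26 -> new Bin 1
  Item 0.71 -> Bin 1 (now 0.97)
  Item 0.69 -> new Bin 2
  Item 0.67 -> new Bin 3
  Item 0.77 -> new Bin 4
  Item 0.46 -> new Bin 5
  Item 0.62 -> new Bin 6
  Item 0.32 -> Bin 3 (now 0.99)
  Item 0.4 -> Bin 5 (now 0.86)
Total bins used = 6

6


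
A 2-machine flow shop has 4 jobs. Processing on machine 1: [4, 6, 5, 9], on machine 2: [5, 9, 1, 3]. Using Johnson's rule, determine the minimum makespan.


Apply Johnson's rule:
  Group 1 (a <= b): [(1, 4, 5), (2, 6, 9)]
  Group 2 (a > b): [(4, 9, 3), (3, 5, 1)]
Optimal job order: [1, 2, 4, 3]
Schedule:
  Job 1: M1 done at 4, M2 done at 9
  Job 2: M1 done at 10, M2 done at 19
  Job 4: M1 done at 19, M2 done at 22
  Job 3: M1 done at 24, M2 done at 25
Makespan = 25

25


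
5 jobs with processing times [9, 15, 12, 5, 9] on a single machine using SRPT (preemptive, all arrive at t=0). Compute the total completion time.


Since all jobs arrive at t=0, SRPT equals SPT ordering.
SPT order: [5, 9, 9, 12, 15]
Completion times:
  Job 1: p=5, C=5
  Job 2: p=9, C=14
  Job 3: p=9, C=23
  Job 4: p=12, C=35
  Job 5: p=15, C=50
Total completion time = 5 + 14 + 23 + 35 + 50 = 127

127


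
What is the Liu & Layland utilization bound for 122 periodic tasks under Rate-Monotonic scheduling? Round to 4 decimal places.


Compute 2^(1/122) = 1.0056977048
Subtract 1: 1.0056977048 - 1 = 0.0056977048
Multiply by n: 122 * 0.0056977048 = 0.6951199856
Round to 4 dp: 0.6951

0.6951


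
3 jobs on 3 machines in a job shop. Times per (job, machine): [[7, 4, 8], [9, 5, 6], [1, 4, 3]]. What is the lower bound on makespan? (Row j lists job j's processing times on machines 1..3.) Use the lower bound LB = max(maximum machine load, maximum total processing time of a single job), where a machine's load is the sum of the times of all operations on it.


Machine loads:
  Machine 1: 7 + 9 + 1 = 17
  Machine 2: 4 + 5 + 4 = 13
  Machine 3: 8 + 6 + 3 = 17
Max machine load = 17
Job totals:
  Job 1: 19
  Job 2: 20
  Job 3: 8
Max job total = 20
Lower bound = max(17, 20) = 20

20


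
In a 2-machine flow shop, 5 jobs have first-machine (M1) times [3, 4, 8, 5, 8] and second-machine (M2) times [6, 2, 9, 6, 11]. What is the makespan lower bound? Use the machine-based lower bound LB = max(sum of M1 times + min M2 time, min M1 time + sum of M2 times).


LB1 = sum(M1 times) + min(M2 times) = 28 + 2 = 30
LB2 = min(M1 times) + sum(M2 times) = 3 + 34 = 37
Lower bound = max(LB1, LB2) = max(30, 37) = 37

37


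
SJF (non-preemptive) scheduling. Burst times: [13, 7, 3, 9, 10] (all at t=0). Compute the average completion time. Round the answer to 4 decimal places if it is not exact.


SJF order (ascending): [3, 7, 9, 10, 13]
Completion times:
  Job 1: burst=3, C=3
  Job 2: burst=7, C=10
  Job 3: burst=9, C=19
  Job 4: burst=10, C=29
  Job 5: burst=13, C=42
Average completion = 103/5 = 20.6

20.6


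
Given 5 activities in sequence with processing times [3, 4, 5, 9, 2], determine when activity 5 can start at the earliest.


Activity 5 starts after activities 1 through 4 complete.
Predecessor durations: [3, 4, 5, 9]
ES = 3 + 4 + 5 + 9 = 21

21


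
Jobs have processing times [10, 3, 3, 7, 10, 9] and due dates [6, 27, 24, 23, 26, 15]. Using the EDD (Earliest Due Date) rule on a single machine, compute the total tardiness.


Sort by due date (EDD order): [(10, 6), (9, 15), (7, 23), (3, 24), (10, 26), (3, 27)]
Compute completion times and tardiness:
  Job 1: p=10, d=6, C=10, tardiness=max(0,10-6)=4
  Job 2: p=9, d=15, C=19, tardiness=max(0,19-15)=4
  Job 3: p=7, d=23, C=26, tardiness=max(0,26-23)=3
  Job 4: p=3, d=24, C=29, tardiness=max(0,29-24)=5
  Job 5: p=10, d=26, C=39, tardiness=max(0,39-26)=13
  Job 6: p=3, d=27, C=42, tardiness=max(0,42-27)=15
Total tardiness = 44

44


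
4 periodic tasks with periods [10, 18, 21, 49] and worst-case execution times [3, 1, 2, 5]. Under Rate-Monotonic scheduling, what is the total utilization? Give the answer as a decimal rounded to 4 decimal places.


Compute individual utilizations (exact fractions):
  Task 1: C/T = 3/10 (approx. 0.3)
  Task 2: C/T = 1/18 (approx. 0.0556)
  Task 3: C/T = 2/21 (approx. 0.0952)
  Task 4: C/T = 5/49 (approx. 0.102)
Total utilization U = 3/10 + 1/18 + 2/21 + 5/49 = 1219/2205
Rounded to 4 decimal places: U = 0.5528
RM (Liu & Layland) bound for 4 tasks = 0.756828; compare with U = 1219/2205 (approx. 0.552834)
U <= bound, so schedulable by RM sufficient condition.

0.5528


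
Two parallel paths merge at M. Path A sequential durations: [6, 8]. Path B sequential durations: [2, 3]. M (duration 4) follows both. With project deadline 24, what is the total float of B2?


Forward pass: ES(B2) = sum of predecessors on chain B = 2
EF = ES + duration = 2 + 3 = 5
Backward pass: LF(M) = deadline = 24; LS(M) = 24 - 4 = 20
LF(B2) = LS(M) - sum(successors on chain B) = 20 - 0 = 20
LS = LF - duration = 20 - 3 = 17
Total float = LS - ES = 17 - 2 = 15

15


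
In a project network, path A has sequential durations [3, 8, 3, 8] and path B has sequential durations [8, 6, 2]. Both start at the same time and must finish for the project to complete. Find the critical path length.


Path A total = 3 + 8 + 3 + 8 = 22
Path B total = 8 + 6 + 2 = 16
Critical path = longest path = max(22, 16) = 22

22


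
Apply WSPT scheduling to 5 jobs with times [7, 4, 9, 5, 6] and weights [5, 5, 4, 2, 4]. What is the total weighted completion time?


Compute p/w ratios and sort ascending (WSPT): [(4, 5), (7, 5), (6, 4), (9, 4), (5, 2)]
Compute weighted completion times:
  Job (p=4,w=5): C=4, w*C=5*4=20
  Job (p=7,w=5): C=11, w*C=5*11=55
  Job (p=6,w=4): C=17, w*C=4*17=68
  Job (p=9,w=4): C=26, w*C=4*26=104
  Job (p=5,w=2): C=31, w*C=2*31=62
Total weighted completion time = 309

309


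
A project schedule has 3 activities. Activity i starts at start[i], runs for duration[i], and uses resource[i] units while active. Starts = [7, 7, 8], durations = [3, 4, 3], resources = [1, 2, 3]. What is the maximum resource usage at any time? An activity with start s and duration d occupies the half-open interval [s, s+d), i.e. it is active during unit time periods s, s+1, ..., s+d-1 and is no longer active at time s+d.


Each activity i is active on [start_i, start_i + duration_i).
Compute total resource usage per time slot:
  t=0: active resources = [], total = 0
  t=1: active resources = [], total = 0
  t=2: active resources = [], total = 0
  t=3: active resources = [], total = 0
  t=4: active resources = [], total = 0
  t=5: active resources = [], total = 0
  t=6: active resources = [], total = 0
  t=7: active resources = [1, 2], total = 3
  t=8: active resources = [1, 2, 3], total = 6
  t=9: active resources = [1, 2, 3], total = 6
  t=10: active resources = [2, 3], total = 5
Peak resource demand = 6

6


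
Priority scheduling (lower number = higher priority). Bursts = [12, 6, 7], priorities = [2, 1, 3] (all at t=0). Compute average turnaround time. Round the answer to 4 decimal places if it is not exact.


Sort by priority (ascending = highest first):
Order: [(1, 6), (2, 12), (3, 7)]
Completion times:
  Priority 1, burst=6, C=6
  Priority 2, burst=12, C=18
  Priority 3, burst=7, C=25
Average turnaround = 49/3 = 16.3333

16.3333


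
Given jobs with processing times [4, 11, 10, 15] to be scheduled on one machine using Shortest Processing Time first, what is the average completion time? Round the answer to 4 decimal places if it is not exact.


Sort jobs by processing time (SPT order): [4, 10, 11, 15]
Compute completion times sequentially:
  Job 1: processing = 4, completes at 4
  Job 2: processing = 10, completes at 14
  Job 3: processing = 11, completes at 25
  Job 4: processing = 15, completes at 40
Sum of completion times = 83
Average completion time = 83/4 = 20.75

20.75


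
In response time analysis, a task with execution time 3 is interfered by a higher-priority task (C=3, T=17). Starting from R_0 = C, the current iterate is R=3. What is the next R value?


R_next = C + ceil(R_prev / T_hp) * C_hp
ceil(3 / 17) = ceil(0.1765) = 1
Interference = 1 * 3 = 3
R_next = 3 + 3 = 6

6


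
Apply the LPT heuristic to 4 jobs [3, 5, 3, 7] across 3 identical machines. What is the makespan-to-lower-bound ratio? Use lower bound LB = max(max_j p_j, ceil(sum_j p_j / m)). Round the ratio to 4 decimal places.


LPT order: [7, 5, 3, 3]
Machine loads after assignment: [7, 5, 6]
LPT makespan = 7
Lower bound = max(max_job, ceil(total/3)) = max(7, 6) = 7
Ratio = 7 / 7 = 1.0

1.0


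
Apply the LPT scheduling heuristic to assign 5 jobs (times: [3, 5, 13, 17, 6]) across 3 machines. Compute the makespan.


Sort jobs in decreasing order (LPT): [17, 13, 6, 5, 3]
Assign each job to the least loaded machine:
  Machine 1: jobs [17], load = 17
  Machine 2: jobs [13], load = 13
  Machine 3: jobs [6, 5, 3], load = 14
Makespan = max load = 17

17


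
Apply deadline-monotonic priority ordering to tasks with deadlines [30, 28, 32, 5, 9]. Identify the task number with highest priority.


Sort tasks by relative deadline (ascending):
  Task 4: deadline = 5
  Task 5: deadline = 9
  Task 2: deadline = 28
  Task 1: deadline = 30
  Task 3: deadline = 32
Priority order (highest first): [4, 5, 2, 1, 3]
Highest priority task = 4

4


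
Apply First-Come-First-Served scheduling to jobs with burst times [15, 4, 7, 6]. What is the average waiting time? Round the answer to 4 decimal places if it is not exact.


FCFS order (as given): [15, 4, 7, 6]
Waiting times:
  Job 1: wait = 0
  Job 2: wait = 15
  Job 3: wait = 19
  Job 4: wait = 26
Sum of waiting times = 60
Average waiting time = 60/4 = 15.0

15.0


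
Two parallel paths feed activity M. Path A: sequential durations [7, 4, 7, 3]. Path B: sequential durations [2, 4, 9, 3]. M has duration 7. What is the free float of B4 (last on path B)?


ES(B4) = sum of predecessors on chain B = 15
EF(B4) = ES + duration = 15 + 3 = 18
Successor of B4 is M. ES(M) = max(sum(A), sum(B)) = max(21, 18) = 21
Free float = ES(successor) - EF(current) = 21 - 18 = 3

3


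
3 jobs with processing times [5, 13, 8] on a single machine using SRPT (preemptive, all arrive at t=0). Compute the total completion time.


Since all jobs arrive at t=0, SRPT equals SPT ordering.
SPT order: [5, 8, 13]
Completion times:
  Job 1: p=5, C=5
  Job 2: p=8, C=13
  Job 3: p=13, C=26
Total completion time = 5 + 13 + 26 = 44

44


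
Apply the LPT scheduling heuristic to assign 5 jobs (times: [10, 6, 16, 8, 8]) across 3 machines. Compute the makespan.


Sort jobs in decreasing order (LPT): [16, 10, 8, 8, 6]
Assign each job to the least loaded machine:
  Machine 1: jobs [16], load = 16
  Machine 2: jobs [10, 6], load = 16
  Machine 3: jobs [8, 8], load = 16
Makespan = max load = 16

16


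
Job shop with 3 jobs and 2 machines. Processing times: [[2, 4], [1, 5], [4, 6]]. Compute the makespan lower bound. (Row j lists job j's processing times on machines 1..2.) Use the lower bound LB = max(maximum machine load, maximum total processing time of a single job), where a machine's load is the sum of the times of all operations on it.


Machine loads:
  Machine 1: 2 + 1 + 4 = 7
  Machine 2: 4 + 5 + 6 = 15
Max machine load = 15
Job totals:
  Job 1: 6
  Job 2: 6
  Job 3: 10
Max job total = 10
Lower bound = max(15, 10) = 15

15


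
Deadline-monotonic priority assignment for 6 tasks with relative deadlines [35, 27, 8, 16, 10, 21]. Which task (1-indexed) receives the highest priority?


Sort tasks by relative deadline (ascending):
  Task 3: deadline = 8
  Task 5: deadline = 10
  Task 4: deadline = 16
  Task 6: deadline = 21
  Task 2: deadline = 27
  Task 1: deadline = 35
Priority order (highest first): [3, 5, 4, 6, 2, 1]
Highest priority task = 3

3


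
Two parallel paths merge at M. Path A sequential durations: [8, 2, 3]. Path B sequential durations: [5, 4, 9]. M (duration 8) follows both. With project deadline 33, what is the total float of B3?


Forward pass: ES(B3) = sum of predecessors on chain B = 9
EF = ES + duration = 9 + 9 = 18
Backward pass: LF(M) = deadline = 33; LS(M) = 33 - 8 = 25
LF(B3) = LS(M) - sum(successors on chain B) = 25 - 0 = 25
LS = LF - duration = 25 - 9 = 16
Total float = LS - ES = 16 - 9 = 7

7


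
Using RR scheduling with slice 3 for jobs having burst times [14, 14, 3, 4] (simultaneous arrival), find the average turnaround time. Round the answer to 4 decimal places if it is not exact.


Time quantum = 3
Execution trace:
  J1 runs 3 units, time = 3
  J2 runs 3 units, time = 6
  J3 runs 3 units, time = 9
  J4 runs 3 units, time = 12
  J1 runs 3 units, time = 15
  J2 runs 3 units, time = 18
  J4 runs 1 units, time = 19
  J1 runs 3 units, time = 22
  J2 runs 3 units, time = 25
  J1 runs 3 units, time = 28
  J2 runs 3 units, time = 31
  J1 runs 2 units, time = 33
  J2 runs 2 units, time = 35
Finish times: [33, 35, 9, 19]
Average turnaround = 96/4 = 24.0

24.0
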